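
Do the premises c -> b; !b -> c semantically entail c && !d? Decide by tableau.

Initial set: {(c -> b); (!b -> c); !(c && !d)}.
(c -> b): β-rule — branch into !c  //  b.
  branch 1 (add !c):
    (!b -> c): β-rule — branch into !!b  //  c.
      branch 1.1 (add !!b):
        !(c && !d): β-rule — branch into !c  //  !!d.
          branch 1.1.1 (add !c):
            ○ open, literals {b=T, c=F}.
          branch 1.1.2 (add !!d):
            ○ open, literals {b=T, c=F, d=T}.
      branch 1.2 (add c):
        × closes — contains both c and !c.
  branch 2 (add b):
    (!b -> c): β-rule — branch into !!b  //  c.
      branch 2.1 (add !!b):
        !(c && !d): β-rule — branch into !c  //  !!d.
          branch 2.1.1 (add !c):
            ○ open, literals {b=T, c=F}.
          branch 2.1.2 (add !!d):
            ○ open, literals {b=T, d=T}.
      branch 2.2 (add c):
        !(c && !d): β-rule — branch into !c  //  !!d.
          branch 2.2.1 (add !c):
            × closes — contains both c and !c.
          branch 2.2.2 (add !!d):
            ○ open, literals {b=T, c=T, d=T}.
2 branches closed, 5 open.
An open branch gives a countermodel: b=T, c=F (unmentioned atoms arbitrary); the premises hold there but the conclusion fails.

No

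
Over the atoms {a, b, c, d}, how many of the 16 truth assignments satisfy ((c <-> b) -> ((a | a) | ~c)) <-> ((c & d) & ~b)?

Initial set: {(((c <-> b) -> ((a | a) | ~c)) <-> ((c & d) & ~b))}.
(((c <-> b) -> ((a | a) | ~c)) <-> ((c & d) & ~b)): β-rule — branch into ((c <-> b) -> ((a | a) | ~c)), ((c & d) & ~b)  //  ~((c <-> b) -> ((a | a) | ~c)), ~((c & d) & ~b).
  branch 1 (add ((c <-> b) -> ((a | a) | ~c)), ((c & d) & ~b)):
    ((c & d) & ~b): α-rule — add (c & d), ~b.
    (c & d): α-rule — add c, d.
    ((c <-> b) -> ((a | a) | ~c)): β-rule — branch into ~(c <-> b)  //  ((a | a) | ~c).
      branch 1.1 (add ~(c <-> b)):
        ~(c <-> b): β-rule — branch into c, ~b  //  ~c, b.
          branch 1.1.1 (add c, ~b):
            ○ open, literals {b=false, c=true, d=true}.
          branch 1.1.2 (add ~c, b):
            × closes — contains both c and ~c.
      branch 1.2 (add ((a | a) | ~c)):
        ((a | a) | ~c): β-rule — branch into (a | a)  //  ~c.
          branch 1.2.1 (add (a | a)):
            (a | a): β-rule — branch into a  //  a.
              branch 1.2.1.1 (add a):
                ○ open, literals {a=true, b=false, c=true, d=true}.
              branch 1.2.1.2 (add a):
                ○ open, literals {a=true, b=false, c=true, d=true}.
          branch 1.2.2 (add ~c):
            × closes — contains both c and ~c.
  branch 2 (add ~((c <-> b) -> ((a | a) | ~c)), ~((c & d) & ~b)):
    ~((c <-> b) -> ((a | a) | ~c)): α-rule — add (c <-> b), ~((a | a) | ~c).
    ~((a | a) | ~c): α-rule — add ~(a | a), ~~c.
    ~(a | a): α-rule — add ~a, ~a.
    ~((c & d) & ~b): β-rule — branch into ~(c & d)  //  ~~b.
      branch 2.1 (add ~(c & d)):
        (c <-> b): β-rule — branch into c, b  //  ~c, ~b.
          branch 2.1.1 (add c, b):
            ~(c & d): β-rule — branch into ~c  //  ~d.
              branch 2.1.1.1 (add ~c):
                × closes — contains both c and ~c.
              branch 2.1.1.2 (add ~d):
                ○ open, literals {a=false, b=true, c=true, d=false}.
          branch 2.1.2 (add ~c, ~b):
            × closes — contains both c and ~c.
      branch 2.2 (add ~~b):
        (c <-> b): β-rule — branch into c, b  //  ~c, ~b.
          branch 2.2.1 (add c, b):
            ○ open, literals {a=false, b=true, c=true}.
          branch 2.2.2 (add ~c, ~b):
            × closes — contains both c and ~c.
5 branches closed, 5 open.
Each open branch fixes some atoms; the unmentioned ones are free. Counting distinct full assignments: branch {b=false, c=true, d=true} (a) contributes 2 new; branch {a=true, b=false, c=true, d=true} (none free) contributes 0 new; branch {a=true, b=false, c=true, d=true} (none free) contributes 0 new; branch {a=false, b=true, c=true, d=false} (none free) contributes 1 new; branch {a=false, b=true, c=true} (d) contributes 1 new. Total: 4.

4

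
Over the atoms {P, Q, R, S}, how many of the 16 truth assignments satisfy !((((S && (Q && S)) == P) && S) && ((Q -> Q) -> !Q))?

Initial set: {!((((S && (Q && S)) == P) && S) && ((Q -> Q) -> !Q))}.
!((((S && (Q && S)) == P) && S) && ((Q -> Q) -> !Q)): β-rule — branch into !(((S && (Q && S)) == P) && S)  //  !((Q -> Q) -> !Q).
  branch 1 (add !(((S && (Q && S)) == P) && S)):
    !(((S && (Q && S)) == P) && S): β-rule — branch into !((S && (Q && S)) == P)  //  !S.
      branch 1.1 (add !((S && (Q && S)) == P)):
        !((S && (Q && S)) == P): β-rule — branch into (S && (Q && S)), !P  //  !(S && (Q && S)), P.
          branch 1.1.1 (add (S && (Q && S)), !P):
            (S && (Q && S)): α-rule — add S, (Q && S).
            (Q && S): α-rule — add Q, S.
            ○ open, literals {P=0, Q=1, S=1}.
          branch 1.1.2 (add !(S && (Q && S)), P):
            !(S && (Q && S)): β-rule — branch into !S  //  !(Q && S).
              branch 1.1.2.1 (add !S):
                ○ open, literals {P=1, S=0}.
              branch 1.1.2.2 (add !(Q && S)):
                !(Q && S): β-rule — branch into !Q  //  !S.
                  branch 1.1.2.2.1 (add !Q):
                    ○ open, literals {P=1, Q=0}.
                  branch 1.1.2.2.2 (add !S):
                    ○ open, literals {P=1, S=0}.
      branch 1.2 (add !S):
        ○ open, literals {S=0}.
  branch 2 (add !((Q -> Q) -> !Q)):
    !((Q -> Q) -> !Q): α-rule — add (Q -> Q), !!Q.
    (Q -> Q): β-rule — branch into !Q  //  Q.
      branch 2.1 (add !Q):
        × closes — contains both Q and !Q.
      branch 2.2 (add Q):
        ○ open, literals {Q=1}.
1 branch closed, 6 open.
Each open branch fixes some atoms; the unmentioned ones are free. Counting distinct full assignments: branch {P=0, Q=1, S=1} (R) contributes 2 new; branch {P=1, S=0} (Q, R) contributes 4 new; branch {P=1, Q=0} (R, S) contributes 2 new; branch {P=1, S=0} (Q, R) contributes 0 new; branch {S=0} (P, Q, R) contributes 4 new; branch {Q=1} (P, R, S) contributes 2 new. Total: 14.

14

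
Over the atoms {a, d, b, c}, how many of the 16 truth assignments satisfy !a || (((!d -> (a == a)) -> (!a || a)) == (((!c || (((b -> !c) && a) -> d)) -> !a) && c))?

Initial set: {(!a || (((!d -> (a == a)) -> (!a || a)) == (((!c || (((b -> !c) && a) -> d)) -> !a) && c)))}.
(!a || (((!d -> (a == a)) -> (!a || a)) == (((!c || (((b -> !c) && a) -> d)) -> !a) && c))): β-rule — branch into !a  //  (((!d -> (a == a)) -> (!a || a)) == (((!c || (((b -> !c) && a) -> d)) -> !a) && c)).
  branch 1 (add !a):
    ○ open, literals {a=false}.
  branch 2 (add (((!d -> (a == a)) -> (!a || a)) == (((!c || (((b -> !c) && a) -> d)) -> !a) && c))):
    (((!d -> (a == a)) -> (!a || a)) == (((!c || (((b -> !c) && a) -> d)) -> !a) && c)): β-rule — branch into ((!d -> (a == a)) -> (!a || a)), (((!c || (((b -> !c) && a) -> d)) -> !a) && c)  //  !((!d -> (a == a)) -> (!a || a)), !(((!c || (((b -> !c) && a) -> d)) -> !a) && c).
      branch 2.1 (add ((!d -> (a == a)) -> (!a || a)), (((!c || (((b -> !c) && a) -> d)) -> !a) && c)):
        (((!c || (((b -> !c) && a) -> d)) -> !a) && c): α-rule — add ((!c || (((b -> !c) && a) -> d)) -> !a), c.
        ((!d -> (a == a)) -> (!a || a)): β-rule — branch into !(!d -> (a == a))  //  (!a || a).
          branch 2.1.1 (add !(!d -> (a == a))):
            !(!d -> (a == a)): α-rule — add !d, !(a == a).
            ((!c || (((b -> !c) && a) -> d)) -> !a): β-rule — branch into !(!c || (((b -> !c) && a) -> d))  //  !a.
              branch 2.1.1.1 (add !(!c || (((b -> !c) && a) -> d))):
                !(!c || (((b -> !c) && a) -> d)): α-rule — add !!c, !(((b -> !c) && a) -> d).
                !(((b -> !c) && a) -> d): α-rule — add ((b -> !c) && a), !d.
                ((b -> !c) && a): α-rule — add (b -> !c), a.
                !(a == a): β-rule — branch into a, !a  //  !a, a.
                  branch 2.1.1.1.1 (add a, !a):
                    × closes — contains both a and !a.
                  branch 2.1.1.1.2 (add !a, a):
                    × closes — contains both a and !a.
              branch 2.1.1.2 (add !a):
                !(a == a): β-rule — branch into a, !a  //  !a, a.
                  branch 2.1.1.2.1 (add a, !a):
                    × closes — contains both a and !a.
                  branch 2.1.1.2.2 (add !a, a):
                    × closes — contains both a and !a.
          branch 2.1.2 (add (!a || a)):
            ((!c || (((b -> !c) && a) -> d)) -> !a): β-rule — branch into !(!c || (((b -> !c) && a) -> d))  //  !a.
              branch 2.1.2.1 (add !(!c || (((b -> !c) && a) -> d))):
                !(!c || (((b -> !c) && a) -> d)): α-rule — add !!c, !(((b -> !c) && a) -> d).
                !(((b -> !c) && a) -> d): α-rule — add ((b -> !c) && a), !d.
                ((b -> !c) && a): α-rule — add (b -> !c), a.
                (!a || a): β-rule — branch into !a  //  a.
                  branch 2.1.2.1.1 (add !a):
                    × closes — contains both a and !a.
                  branch 2.1.2.1.2 (add a):
                    (b -> !c): β-rule — branch into !b  //  !c.
                      branch 2.1.2.1.2.1 (add !b):
                        ○ open, literals {a=true, b=false, c=true, d=false}.
                      branch 2.1.2.1.2.2 (add !c):
                        × closes — contains both c and !c.
              branch 2.1.2.2 (add !a):
                (!a || a): β-rule — branch into !a  //  a.
                  branch 2.1.2.2.1 (add !a):
                    ○ open, literals {a=false, c=true}.
                  branch 2.1.2.2.2 (add a):
                    × closes — contains both a and !a.
      branch 2.2 (add !((!d -> (a == a)) -> (!a || a)), !(((!c || (((b -> !c) && a) -> d)) -> !a) && c)):
        !((!d -> (a == a)) -> (!a || a)): α-rule — add (!d -> (a == a)), !(!a || a).
        !(!a || a): α-rule — add !!a, !a.
        × closes — contains both a and !a.
8 branches closed, 3 open.
Each open branch fixes some atoms; the unmentioned ones are free. Counting distinct full assignments: branch {a=false} (d, b, c) contributes 8 new; branch {a=true, b=false, c=true, d=false} (none free) contributes 1 new; branch {a=false, c=true} (d, b) contributes 0 new. Total: 9.

9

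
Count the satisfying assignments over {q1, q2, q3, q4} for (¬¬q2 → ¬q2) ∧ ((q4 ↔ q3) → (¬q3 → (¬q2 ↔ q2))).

Initial set: {((¬¬q2 → ¬q2) ∧ ((q4 ↔ q3) → (¬q3 → (¬q2 ↔ q2))))}.
((¬¬q2 → ¬q2) ∧ ((q4 ↔ q3) → (¬q3 → (¬q2 ↔ q2)))): α-rule — add (¬¬q2 → ¬q2), ((q4 ↔ q3) → (¬q3 → (¬q2 ↔ q2))).
(¬¬q2 → ¬q2): β-rule — branch into ¬¬¬q2  //  ¬q2.
  branch 1 (add ¬¬¬q2):
    ¬¬¬q2: drop double negation, giving ¬q2.
    ((q4 ↔ q3) → (¬q3 → (¬q2 ↔ q2))): β-rule — branch into ¬(q4 ↔ q3)  //  (¬q3 → (¬q2 ↔ q2)).
      branch 1.1 (add ¬(q4 ↔ q3)):
        ¬(q4 ↔ q3): β-rule — branch into q4, ¬q3  //  ¬q4, q3.
          branch 1.1.1 (add q4, ¬q3):
            ○ open, literals {q2=false, q3=false, q4=true}.
          branch 1.1.2 (add ¬q4, q3):
            ○ open, literals {q2=false, q3=true, q4=false}.
      branch 1.2 (add (¬q3 → (¬q2 ↔ q2))):
        (¬q3 → (¬q2 ↔ q2)): β-rule — branch into ¬¬q3  //  (¬q2 ↔ q2).
          branch 1.2.1 (add ¬¬q3):
            ○ open, literals {q2=false, q3=true}.
          branch 1.2.2 (add (¬q2 ↔ q2)):
            (¬q2 ↔ q2): β-rule — branch into ¬q2, q2  //  ¬¬q2, ¬q2.
              branch 1.2.2.1 (add ¬q2, q2):
                × closes — contains both q2 and ¬q2.
              branch 1.2.2.2 (add ¬¬q2, ¬q2):
                × closes — contains both q2 and ¬q2.
  branch 2 (add ¬q2):
    ((q4 ↔ q3) → (¬q3 → (¬q2 ↔ q2))): β-rule — branch into ¬(q4 ↔ q3)  //  (¬q3 → (¬q2 ↔ q2)).
      branch 2.1 (add ¬(q4 ↔ q3)):
        ¬(q4 ↔ q3): β-rule — branch into q4, ¬q3  //  ¬q4, q3.
          branch 2.1.1 (add q4, ¬q3):
            ○ open, literals {q2=false, q3=false, q4=true}.
          branch 2.1.2 (add ¬q4, q3):
            ○ open, literals {q2=false, q3=true, q4=false}.
      branch 2.2 (add (¬q3 → (¬q2 ↔ q2))):
        (¬q3 → (¬q2 ↔ q2)): β-rule — branch into ¬¬q3  //  (¬q2 ↔ q2).
          branch 2.2.1 (add ¬¬q3):
            ○ open, literals {q2=false, q3=true}.
          branch 2.2.2 (add (¬q2 ↔ q2)):
            (¬q2 ↔ q2): β-rule — branch into ¬q2, q2  //  ¬¬q2, ¬q2.
              branch 2.2.2.1 (add ¬q2, q2):
                × closes — contains both q2 and ¬q2.
              branch 2.2.2.2 (add ¬¬q2, ¬q2):
                × closes — contains both q2 and ¬q2.
4 branches closed, 6 open.
Each open branch fixes some atoms; the unmentioned ones are free. Counting distinct full assignments: branch {q2=false, q3=false, q4=true} (q1) contributes 2 new; branch {q2=false, q3=true, q4=false} (q1) contributes 2 new; branch {q2=false, q3=true} (q1, q4) contributes 2 new; branch {q2=false, q3=false, q4=true} (q1) contributes 0 new; branch {q2=false, q3=true, q4=false} (q1) contributes 0 new; branch {q2=false, q3=true} (q1, q4) contributes 0 new. Total: 6.

6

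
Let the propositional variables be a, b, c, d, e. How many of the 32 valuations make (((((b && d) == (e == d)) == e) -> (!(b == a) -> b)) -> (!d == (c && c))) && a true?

10

Initial set: {T ((((((b && d) == (e == d)) == e) -> (!(b == a) -> b)) -> (!d == (c && c))) && a)}.
T ((((((b && d) == (e == d)) == e) -> (!(b == a) -> b)) -> (!d == (c && c))) && a): α-rule — add T (((((b && d) == (e == d)) == e) -> (!(b == a) -> b)) -> (!d == (c && c))), T a.
T (((((b && d) == (e == d)) == e) -> (!(b == a) -> b)) -> (!d == (c && c))): β-rule — branch into F ((((b && d) == (e == d)) == e) -> (!(b == a) -> b))  //  T (!d == (c && c)).
  branch 1 (add F ((((b && d) == (e == d)) == e) -> (!(b == a) -> b))):
    F ((((b && d) == (e == d)) == e) -> (!(b == a) -> b)): α-rule — add T (((b && d) == (e == d)) == e), F (!(b == a) -> b).
    F (!(b == a) -> b): α-rule — add T !(b == a), F b.
    T (((b && d) == (e == d)) == e): β-rule — branch into T ((b && d) == (e == d)), T e  //  F ((b && d) == (e == d)), F e.
      branch 1.1 (add T ((b && d) == (e == d)), T e):
        T !(b == a): β-rule — branch into T b, F a  //  F b, T a.
          branch 1.1.1 (add T b, F a):
            × closes — contains both b and !b.
          branch 1.1.2 (add F b, T a):
            T ((b && d) == (e == d)): β-rule — branch into T (b && d), T (e == d)  //  F (b && d), F (e == d).
              branch 1.1.2.1 (add T (b && d), T (e == d)):
                T (b && d): α-rule — add T b, T d.
                × closes — contains both b and !b.
              branch 1.1.2.2 (add F (b && d), F (e == d)):
                F (b && d): β-rule — branch into F b  //  F d.
                  branch 1.1.2.2.1 (add F b):
                    F (e == d): β-rule — branch into T e, F d  //  F e, T d.
                      branch 1.1.2.2.1.1 (add T e, F d):
                        ○ open, literals {a=T, b=F, d=F, e=T}.
                      branch 1.1.2.2.1.2 (add F e, T d):
                        × closes — contains both e and !e.
                  branch 1.1.2.2.2 (add F d):
                    F (e == d): β-rule — branch into T e, F d  //  F e, T d.
                      branch 1.1.2.2.2.1 (add T e, F d):
                        ○ open, literals {a=T, b=F, d=F, e=T}.
                      branch 1.1.2.2.2.2 (add F e, T d):
                        × closes — contains both e and !e.
      branch 1.2 (add F ((b && d) == (e == d)), F e):
        T !(b == a): β-rule — branch into T b, F a  //  F b, T a.
          branch 1.2.1 (add T b, F a):
            × closes — contains both b and !b.
          branch 1.2.2 (add F b, T a):
            F ((b && d) == (e == d)): β-rule — branch into T (b && d), F (e == d)  //  F (b && d), T (e == d).
              branch 1.2.2.1 (add T (b && d), F (e == d)):
                T (b && d): α-rule — add T b, T d.
                × closes — contains both b and !b.
              branch 1.2.2.2 (add F (b && d), T (e == d)):
                F (b && d): β-rule — branch into F b  //  F d.
                  branch 1.2.2.2.1 (add F b):
                    T (e == d): β-rule — branch into T e, T d  //  F e, F d.
                      branch 1.2.2.2.1.1 (add T e, T d):
                        × closes — contains both e and !e.
                      branch 1.2.2.2.1.2 (add F e, F d):
                        ○ open, literals {a=T, b=F, d=F, e=F}.
                  branch 1.2.2.2.2 (add F d):
                    T (e == d): β-rule — branch into T e, T d  //  F e, F d.
                      branch 1.2.2.2.2.1 (add T e, T d):
                        × closes — contains both e and !e.
                      branch 1.2.2.2.2.2 (add F e, F d):
                        ○ open, literals {a=T, b=F, d=F, e=F}.
  branch 2 (add T (!d == (c && c))):
    T (!d == (c && c)): β-rule — branch into T !d, T (c && c)  //  F !d, F (c && c).
      branch 2.1 (add T !d, T (c && c)):
        T (c && c): α-rule — add T c, T c.
        ○ open, literals {a=T, c=T, d=F}.
      branch 2.2 (add F !d, F (c && c)):
        F (c && c): β-rule — branch into F c  //  F c.
          branch 2.2.1 (add F c):
            ○ open, literals {a=T, c=F, d=T}.
          branch 2.2.2 (add F c):
            ○ open, literals {a=T, c=F, d=T}.
8 branches closed, 7 open.
Each open branch fixes some atoms; the unmentioned ones are free. Counting distinct full assignments: branch {a=T, b=F, d=F, e=T} (c) contributes 2 new; branch {a=T, b=F, d=F, e=T} (c) contributes 0 new; branch {a=T, b=F, d=F, e=F} (c) contributes 2 new; branch {a=T, b=F, d=F, e=F} (c) contributes 0 new; branch {a=T, c=T, d=F} (b, e) contributes 2 new; branch {a=T, c=F, d=T} (b, e) contributes 4 new; branch {a=T, c=F, d=T} (b, e) contributes 0 new. Total: 10.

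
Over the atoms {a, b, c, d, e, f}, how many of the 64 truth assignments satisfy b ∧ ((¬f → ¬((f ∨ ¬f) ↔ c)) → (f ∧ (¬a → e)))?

20

Initial set: {(b ∧ ((¬f → ¬((f ∨ ¬f) ↔ c)) → (f ∧ (¬a → e))))}.
(b ∧ ((¬f → ¬((f ∨ ¬f) ↔ c)) → (f ∧ (¬a → e)))): α-rule — add b, ((¬f → ¬((f ∨ ¬f) ↔ c)) → (f ∧ (¬a → e))).
((¬f → ¬((f ∨ ¬f) ↔ c)) → (f ∧ (¬a → e))): β-rule — branch into ¬(¬f → ¬((f ∨ ¬f) ↔ c))  //  (f ∧ (¬a → e)).
  branch 1 (add ¬(¬f → ¬((f ∨ ¬f) ↔ c))):
    ¬(¬f → ¬((f ∨ ¬f) ↔ c)): α-rule — add ¬f, ¬¬((f ∨ ¬f) ↔ c).
    ¬¬((f ∨ ¬f) ↔ c): β-rule — branch into (f ∨ ¬f), c  //  ¬(f ∨ ¬f), ¬c.
      branch 1.1 (add (f ∨ ¬f), c):
        (f ∨ ¬f): β-rule — branch into f  //  ¬f.
          branch 1.1.1 (add f):
            × closes — contains both f and ¬f.
          branch 1.1.2 (add ¬f):
            ○ open, literals {b=1, c=1, f=0}.
      branch 1.2 (add ¬(f ∨ ¬f), ¬c):
        ¬(f ∨ ¬f): α-rule — add ¬f, ¬¬f.
        × closes — contains both f and ¬f.
  branch 2 (add (f ∧ (¬a → e))):
    (f ∧ (¬a → e)): α-rule — add f, (¬a → e).
    (¬a → e): β-rule — branch into ¬¬a  //  e.
      branch 2.1 (add ¬¬a):
        ○ open, literals {a=1, b=1, f=1}.
      branch 2.2 (add e):
        ○ open, literals {b=1, e=1, f=1}.
2 branches closed, 3 open.
Each open branch fixes some atoms; the unmentioned ones are free. Counting distinct full assignments: branch {b=1, c=1, f=0} (a, d, e) contributes 8 new; branch {a=1, b=1, f=1} (c, d, e) contributes 8 new; branch {b=1, e=1, f=1} (a, c, d) contributes 4 new. Total: 20.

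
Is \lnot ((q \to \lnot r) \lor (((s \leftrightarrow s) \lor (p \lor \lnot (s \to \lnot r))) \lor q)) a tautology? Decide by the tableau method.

Assume the negation and expand:
Initial set: {\lnot \lnot ((q \to \lnot r) \lor (((s \leftrightarrow s) \lor (p \lor \lnot (s \to \lnot r))) \lor q))}.
\lnot \lnot ((q \to \lnot r) \lor (((s \leftrightarrow s) \lor (p \lor \lnot (s \to \lnot r))) \lor q)): β-rule — branch into (q \to \lnot r)  //  (((s \leftrightarrow s) \lor (p \lor \lnot (s \to \lnot r))) \lor q).
  branch 1 (add (q \to \lnot r)):
    (q \to \lnot r): β-rule — branch into \lnot q  //  \lnot r.
      branch 1.1 (add \lnot q):
        ○ open, literals {q=F}.
      branch 1.2 (add \lnot r):
        ○ open, literals {r=F}.
  branch 2 (add (((s \leftrightarrow s) \lor (p \lor \lnot (s \to \lnot r))) \lor q)):
    (((s \leftrightarrow s) \lor (p \lor \lnot (s \to \lnot r))) \lor q): β-rule — branch into ((s \leftrightarrow s) \lor (p \lor \lnot (s \to \lnot r)))  //  q.
      branch 2.1 (add ((s \leftrightarrow s) \lor (p \lor \lnot (s \to \lnot r)))):
        ((s \leftrightarrow s) \lor (p \lor \lnot (s \to \lnot r))): β-rule — branch into (s \leftrightarrow s)  //  (p \lor \lnot (s \to \lnot r)).
          branch 2.1.1 (add (s \leftrightarrow s)):
            (s \leftrightarrow s): β-rule — branch into s, s  //  \lnot s, \lnot s.
              branch 2.1.1.1 (add s, s):
                ○ open, literals {s=T}.
              branch 2.1.1.2 (add \lnot s, \lnot s):
                ○ open, literals {s=F}.
          branch 2.1.2 (add (p \lor \lnot (s \to \lnot r))):
            (p \lor \lnot (s \to \lnot r)): β-rule — branch into p  //  \lnot (s \to \lnot r).
              branch 2.1.2.1 (add p):
                ○ open, literals {p=T}.
              branch 2.1.2.2 (add \lnot (s \to \lnot r)):
                \lnot (s \to \lnot r): α-rule — add s, \lnot \lnot r.
                ○ open, literals {r=T, s=T}.
      branch 2.2 (add q):
        ○ open, literals {q=T}.
0 branches closed, 7 open.
An open branch gives a countermodel: q=F (unmentioned atoms arbitrary); under it the original formula is false.

Not valid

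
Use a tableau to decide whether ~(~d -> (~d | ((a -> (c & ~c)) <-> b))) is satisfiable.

Unsatisfiable

Initial set: {~(~d -> (~d | ((a -> (c & ~c)) <-> b)))}.
~(~d -> (~d | ((a -> (c & ~c)) <-> b))): α-rule — add ~d, ~(~d | ((a -> (c & ~c)) <-> b)).
~(~d | ((a -> (c & ~c)) <-> b)): α-rule — add ~~d, ~((a -> (c & ~c)) <-> b).
× closes — contains both d and ~d.
All 1 branch closes.
Every branch closed; the formula is unsatisfiable.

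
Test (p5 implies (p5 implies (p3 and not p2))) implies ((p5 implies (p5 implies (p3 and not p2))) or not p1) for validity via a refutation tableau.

Assume the negation and expand:
Initial set: {not ((p5 implies (p5 implies (p3 and not p2))) implies ((p5 implies (p5 implies (p3 and not p2))) or not p1))}.
not ((p5 implies (p5 implies (p3 and not p2))) implies ((p5 implies (p5 implies (p3 and not p2))) or not p1)): α-rule — add (p5 implies (p5 implies (p3 and not p2))), not ((p5 implies (p5 implies (p3 and not p2))) or not p1).
not ((p5 implies (p5 implies (p3 and not p2))) or not p1): α-rule — add not (p5 implies (p5 implies (p3 and not p2))), not not p1.
not (p5 implies (p5 implies (p3 and not p2))): α-rule — add p5, not (p5 implies (p3 and not p2)).
not (p5 implies (p3 and not p2)): α-rule — add p5, not (p3 and not p2).
(p5 implies (p5 implies (p3 and not p2))): β-rule — branch into not p5  //  (p5 implies (p3 and not p2)).
  branch 1 (add not p5):
    × closes — contains both p5 and not p5.
  branch 2 (add (p5 implies (p3 and not p2))):
    not (p3 and not p2): β-rule — branch into not p3  //  not not p2.
      branch 2.1 (add not p3):
        (p5 implies (p3 and not p2)): β-rule — branch into not p5  //  (p3 and not p2).
          branch 2.1.1 (add not p5):
            × closes — contains both p5 and not p5.
          branch 2.1.2 (add (p3 and not p2)):
            (p3 and not p2): α-rule — add p3, not p2.
            × closes — contains both p3 and not p3.
      branch 2.2 (add not not p2):
        (p5 implies (p3 and not p2)): β-rule — branch into not p5  //  (p3 and not p2).
          branch 2.2.1 (add not p5):
            × closes — contains both p5 and not p5.
          branch 2.2.2 (add (p3 and not p2)):
            (p3 and not p2): α-rule — add p3, not p2.
            × closes — contains both p2 and not p2.
All 5 branches close.
Every branch closed, so the negation is unsatisfiable and the formula is valid.

Valid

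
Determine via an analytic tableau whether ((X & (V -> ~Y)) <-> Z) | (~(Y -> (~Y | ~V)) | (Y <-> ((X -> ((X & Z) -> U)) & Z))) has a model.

Initial set: {T (((X & (V -> ~Y)) <-> Z) | (~(Y -> (~Y | ~V)) | (Y <-> ((X -> ((X & Z) -> U)) & Z))))}.
T (((X & (V -> ~Y)) <-> Z) | (~(Y -> (~Y | ~V)) | (Y <-> ((X -> ((X & Z) -> U)) & Z)))): β-rule — branch into T ((X & (V -> ~Y)) <-> Z)  //  T (~(Y -> (~Y | ~V)) | (Y <-> ((X -> ((X & Z) -> U)) & Z))).
  branch 1 (add T ((X & (V -> ~Y)) <-> Z)):
    T ((X & (V -> ~Y)) <-> Z): β-rule — branch into T (X & (V -> ~Y)), T Z  //  F (X & (V -> ~Y)), F Z.
      branch 1.1 (add T (X & (V -> ~Y)), T Z):
        T (X & (V -> ~Y)): α-rule — add T X, T (V -> ~Y).
        T (V -> ~Y): β-rule — branch into F V  //  T ~Y.
          branch 1.1.1 (add F V):
            ○ open, literals {V=false, X=true, Z=true}.
          branch 1.1.2 (add T ~Y):
            ○ open, literals {X=true, Y=false, Z=true}.
      branch 1.2 (add F (X & (V -> ~Y)), F Z):
        F (X & (V -> ~Y)): β-rule — branch into F X  //  F (V -> ~Y).
          branch 1.2.1 (add F X):
            ○ open, literals {X=false, Z=false}.
          branch 1.2.2 (add F (V -> ~Y)):
            F (V -> ~Y): α-rule — add T V, F ~Y.
            ○ open, literals {V=true, Y=true, Z=false}.
  branch 2 (add T (~(Y -> (~Y | ~V)) | (Y <-> ((X -> ((X & Z) -> U)) & Z)))):
    T (~(Y -> (~Y | ~V)) | (Y <-> ((X -> ((X & Z) -> U)) & Z))): β-rule — branch into T ~(Y -> (~Y | ~V))  //  T (Y <-> ((X -> ((X & Z) -> U)) & Z)).
      branch 2.1 (add T ~(Y -> (~Y | ~V))):
        T ~(Y -> (~Y | ~V)): α-rule — add T Y, F (~Y | ~V).
        F (~Y | ~V): α-rule — add F ~Y, F ~V.
        ○ open, literals {V=true, Y=true}.
      branch 2.2 (add T (Y <-> ((X -> ((X & Z) -> U)) & Z))):
        T (Y <-> ((X -> ((X & Z) -> U)) & Z)): β-rule — branch into T Y, T ((X -> ((X & Z) -> U)) & Z)  //  F Y, F ((X -> ((X & Z) -> U)) & Z).
          branch 2.2.1 (add T Y, T ((X -> ((X & Z) -> U)) & Z)):
            T ((X -> ((X & Z) -> U)) & Z): α-rule — add T (X -> ((X & Z) -> U)), T Z.
            T (X -> ((X & Z) -> U)): β-rule — branch into F X  //  T ((X & Z) -> U).
              branch 2.2.1.1 (add F X):
                ○ open, literals {X=false, Y=true, Z=true}.
              branch 2.2.1.2 (add T ((X & Z) -> U)):
                T ((X & Z) -> U): β-rule — branch into F (X & Z)  //  T U.
                  branch 2.2.1.2.1 (add F (X & Z)):
                    F (X & Z): β-rule — branch into F X  //  F Z.
                      branch 2.2.1.2.1.1 (add F X):
                        ○ open, literals {X=false, Y=true, Z=true}.
                      branch 2.2.1.2.1.2 (add F Z):
                        × closes — contains both Z and ~Z.
                  branch 2.2.1.2.2 (add T U):
                    ○ open, literals {U=true, Y=true, Z=true}.
          branch 2.2.2 (add F Y, F ((X -> ((X & Z) -> U)) & Z)):
            F ((X -> ((X & Z) -> U)) & Z): β-rule — branch into F (X -> ((X & Z) -> U))  //  F Z.
              branch 2.2.2.1 (add F (X -> ((X & Z) -> U))):
                F (X -> ((X & Z) -> U)): α-rule — add T X, F ((X & Z) -> U).
                F ((X & Z) -> U): α-rule — add T (X & Z), F U.
                T (X & Z): α-rule — add T X, T Z.
                ○ open, literals {U=false, X=true, Y=false, Z=true}.
              branch 2.2.2.2 (add F Z):
                ○ open, literals {Y=false, Z=false}.
1 branch closed, 10 open.
An open branch gives a satisfying assignment: V=false, X=true, Z=true.

Satisfiable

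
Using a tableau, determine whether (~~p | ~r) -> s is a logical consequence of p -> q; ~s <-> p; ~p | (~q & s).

Yes

Initial set: {(p -> q); (~s <-> p); (~p | (~q & s)); ~((~~p | ~r) -> s)}.
~((~~p | ~r) -> s): α-rule — add (~~p | ~r), ~s.
(p -> q): β-rule — branch into ~p  //  q.
  branch 1 (add ~p):
    (~s <-> p): β-rule — branch into ~s, p  //  ~~s, ~p.
      branch 1.1 (add ~s, p):
        × closes — contains both p and ~p.
      branch 1.2 (add ~~s, ~p):
        × closes — contains both s and ~s.
  branch 2 (add q):
    (~s <-> p): β-rule — branch into ~s, p  //  ~~s, ~p.
      branch 2.1 (add ~s, p):
        (~p | (~q & s)): β-rule — branch into ~p  //  (~q & s).
          branch 2.1.1 (add ~p):
            × closes — contains both p and ~p.
          branch 2.1.2 (add (~q & s)):
            (~q & s): α-rule — add ~q, s.
            × closes — contains both q and ~q.
      branch 2.2 (add ~~s, ~p):
        × closes — contains both s and ~s.
All 5 branches close.
Every branch closed, so the premises entail the conclusion.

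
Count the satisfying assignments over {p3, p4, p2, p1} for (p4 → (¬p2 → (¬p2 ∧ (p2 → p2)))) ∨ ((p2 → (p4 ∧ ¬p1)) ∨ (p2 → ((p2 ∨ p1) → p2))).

Initial set: {((p4 → (¬p2 → (¬p2 ∧ (p2 → p2)))) ∨ ((p2 → (p4 ∧ ¬p1)) ∨ (p2 → ((p2 ∨ p1) → p2))))}.
((p4 → (¬p2 → (¬p2 ∧ (p2 → p2)))) ∨ ((p2 → (p4 ∧ ¬p1)) ∨ (p2 → ((p2 ∨ p1) → p2)))): β-rule — branch into (p4 → (¬p2 → (¬p2 ∧ (p2 → p2))))  //  ((p2 → (p4 ∧ ¬p1)) ∨ (p2 → ((p2 ∨ p1) → p2))).
  branch 1 (add (p4 → (¬p2 → (¬p2 ∧ (p2 → p2))))):
    (p4 → (¬p2 → (¬p2 ∧ (p2 → p2)))): β-rule — branch into ¬p4  //  (¬p2 → (¬p2 ∧ (p2 → p2))).
      branch 1.1 (add ¬p4):
        ○ open, literals {p4=0}.
      branch 1.2 (add (¬p2 → (¬p2 ∧ (p2 → p2)))):
        (¬p2 → (¬p2 ∧ (p2 → p2))): β-rule — branch into ¬¬p2  //  (¬p2 ∧ (p2 → p2)).
          branch 1.2.1 (add ¬¬p2):
            ○ open, literals {p2=1}.
          branch 1.2.2 (add (¬p2 ∧ (p2 → p2))):
            (¬p2 ∧ (p2 → p2)): α-rule — add ¬p2, (p2 → p2).
            (p2 → p2): β-rule — branch into ¬p2  //  p2.
              branch 1.2.2.1 (add ¬p2):
                ○ open, literals {p2=0}.
              branch 1.2.2.2 (add p2):
                × closes — contains both p2 and ¬p2.
  branch 2 (add ((p2 → (p4 ∧ ¬p1)) ∨ (p2 → ((p2 ∨ p1) → p2)))):
    ((p2 → (p4 ∧ ¬p1)) ∨ (p2 → ((p2 ∨ p1) → p2))): β-rule — branch into (p2 → (p4 ∧ ¬p1))  //  (p2 → ((p2 ∨ p1) → p2)).
      branch 2.1 (add (p2 → (p4 ∧ ¬p1))):
        (p2 → (p4 ∧ ¬p1)): β-rule — branch into ¬p2  //  (p4 ∧ ¬p1).
          branch 2.1.1 (add ¬p2):
            ○ open, literals {p2=0}.
          branch 2.1.2 (add (p4 ∧ ¬p1)):
            (p4 ∧ ¬p1): α-rule — add p4, ¬p1.
            ○ open, literals {p1=0, p4=1}.
      branch 2.2 (add (p2 → ((p2 ∨ p1) → p2))):
        (p2 → ((p2 ∨ p1) → p2)): β-rule — branch into ¬p2  //  ((p2 ∨ p1) → p2).
          branch 2.2.1 (add ¬p2):
            ○ open, literals {p2=0}.
          branch 2.2.2 (add ((p2 ∨ p1) → p2)):
            ((p2 ∨ p1) → p2): β-rule — branch into ¬(p2 ∨ p1)  //  p2.
              branch 2.2.2.1 (add ¬(p2 ∨ p1)):
                ¬(p2 ∨ p1): α-rule — add ¬p2, ¬p1.
                ○ open, literals {p1=0, p2=0}.
              branch 2.2.2.2 (add p2):
                ○ open, literals {p2=1}.
1 branch closed, 8 open.
Each open branch fixes some atoms; the unmentioned ones are free. Counting distinct full assignments: branch {p4=0} (p3, p2, p1) contributes 8 new; branch {p2=1} (p3, p4, p1) contributes 4 new; branch {p2=0} (p3, p4, p1) contributes 4 new; branch {p2=0} (p3, p4, p1) contributes 0 new; branch {p1=0, p4=1} (p3, p2) contributes 0 new; branch {p2=0} (p3, p4, p1) contributes 0 new; branch {p1=0, p2=0} (p3, p4) contributes 0 new; branch {p2=1} (p3, p4, p1) contributes 0 new. Total: 16.

16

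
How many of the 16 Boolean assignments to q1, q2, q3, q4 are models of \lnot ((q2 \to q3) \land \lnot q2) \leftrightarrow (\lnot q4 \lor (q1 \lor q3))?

8

Initial set: {(\lnot ((q2 \to q3) \land \lnot q2) \leftrightarrow (\lnot q4 \lor (q1 \lor q3)))}.
(\lnot ((q2 \to q3) \land \lnot q2) \leftrightarrow (\lnot q4 \lor (q1 \lor q3))): β-rule — branch into \lnot ((q2 \to q3) \land \lnot q2), (\lnot q4 \lor (q1 \lor q3))  //  \lnot \lnot ((q2 \to q3) \land \lnot q2), \lnot (\lnot q4 \lor (q1 \lor q3)).
  branch 1 (add \lnot ((q2 \to q3) \land \lnot q2), (\lnot q4 \lor (q1 \lor q3))):
    \lnot ((q2 \to q3) \land \lnot q2): β-rule — branch into \lnot (q2 \to q3)  //  \lnot \lnot q2.
      branch 1.1 (add \lnot (q2 \to q3)):
        \lnot (q2 \to q3): α-rule — add q2, \lnot q3.
        (\lnot q4 \lor (q1 \lor q3)): β-rule — branch into \lnot q4  //  (q1 \lor q3).
          branch 1.1.1 (add \lnot q4):
            ○ open, literals {q2=true, q3=false, q4=false}.
          branch 1.1.2 (add (q1 \lor q3)):
            (q1 \lor q3): β-rule — branch into q1  //  q3.
              branch 1.1.2.1 (add q1):
                ○ open, literals {q1=true, q2=true, q3=false}.
              branch 1.1.2.2 (add q3):
                × closes — contains both q3 and \lnot q3.
      branch 1.2 (add \lnot \lnot q2):
        (\lnot q4 \lor (q1 \lor q3)): β-rule — branch into \lnot q4  //  (q1 \lor q3).
          branch 1.2.1 (add \lnot q4):
            ○ open, literals {q2=true, q4=false}.
          branch 1.2.2 (add (q1 \lor q3)):
            (q1 \lor q3): β-rule — branch into q1  //  q3.
              branch 1.2.2.1 (add q1):
                ○ open, literals {q1=true, q2=true}.
              branch 1.2.2.2 (add q3):
                ○ open, literals {q2=true, q3=true}.
  branch 2 (add \lnot \lnot ((q2 \to q3) \land \lnot q2), \lnot (\lnot q4 \lor (q1 \lor q3))):
    \lnot \lnot ((q2 \to q3) \land \lnot q2): α-rule — add (q2 \to q3), \lnot q2.
    \lnot (\lnot q4 \lor (q1 \lor q3)): α-rule — add \lnot \lnot q4, \lnot (q1 \lor q3).
    \lnot (q1 \lor q3): α-rule — add \lnot q1, \lnot q3.
    (q2 \to q3): β-rule — branch into \lnot q2  //  q3.
      branch 2.1 (add \lnot q2):
        ○ open, literals {q1=false, q2=false, q3=false, q4=true}.
      branch 2.2 (add q3):
        × closes — contains both q3 and \lnot q3.
2 branches closed, 6 open.
Each open branch fixes some atoms; the unmentioned ones are free. Counting distinct full assignments: branch {q2=true, q3=false, q4=false} (q1) contributes 2 new; branch {q1=true, q2=true, q3=false} (q4) contributes 1 new; branch {q2=true, q4=false} (q1, q3) contributes 2 new; branch {q1=true, q2=true} (q3, q4) contributes 1 new; branch {q2=true, q3=true} (q1, q4) contributes 1 new; branch {q1=false, q2=false, q3=false, q4=true} (none free) contributes 1 new. Total: 8.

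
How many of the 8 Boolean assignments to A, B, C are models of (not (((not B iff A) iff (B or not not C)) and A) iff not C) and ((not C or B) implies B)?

Initial set: {((not (((not B iff A) iff (B or not not C)) and A) iff not C) and ((not C or B) implies B))}.
((not (((not B iff A) iff (B or not not C)) and A) iff not C) and ((not C or B) implies B)): α-rule — add (not (((not B iff A) iff (B or not not C)) and A) iff not C), ((not C or B) implies B).
(not (((not B iff A) iff (B or not not C)) and A) iff not C): β-rule — branch into not (((not B iff A) iff (B or not not C)) and A), not C  //  not not (((not B iff A) iff (B or not not C)) and A), not not C.
  branch 1 (add not (((not B iff A) iff (B or not not C)) and A), not C):
    ((not C or B) implies B): β-rule — branch into not (not C or B)  //  B.
      branch 1.1 (add not (not C or B)):
        not (not C or B): α-rule — add not not C, not B.
        × closes — contains both C and not C.
      branch 1.2 (add B):
        not (((not B iff A) iff (B or not not C)) and A): β-rule — branch into not ((not B iff A) iff (B or not not C))  //  not A.
          branch 1.2.1 (add not ((not B iff A) iff (B or not not C))):
            not ((not B iff A) iff (B or not not C)): β-rule — branch into (not B iff A), not (B or not not C)  //  not (not B iff A), (B or not not C).
              branch 1.2.1.1 (add (not B iff A), not (B or not not C)):
                not (B or not not C): α-rule — add not B, not not not C.
                × closes — contains both B and not B.
              branch 1.2.1.2 (add not (not B iff A), (B or not not C)):
                not (not B iff A): β-rule — branch into not B, not A  //  not not B, A.
                  branch 1.2.1.2.1 (add not B, not A):
                    × closes — contains both B and not B.
                  branch 1.2.1.2.2 (add not not B, A):
                    (B or not not C): β-rule — branch into B  //  not not C.
                      branch 1.2.1.2.2.1 (add B):
                        ○ open, literals {A=T, B=T, C=F}.
                      branch 1.2.1.2.2.2 (add not not C):
                        not not C: drop double negation, giving C.
                        × closes — contains both C and not C.
          branch 1.2.2 (add not A):
            ○ open, literals {A=F, B=T, C=F}.
  branch 2 (add not not (((not B iff A) iff (B or not not C)) and A), not not C):
    not not (((not B iff A) iff (B or not not C)) and A): α-rule — add ((not B iff A) iff (B or not not C)), A.
    ((not C or B) implies B): β-rule — branch into not (not C or B)  //  B.
      branch 2.1 (add not (not C or B)):
        not (not C or B): α-rule — add not not C, not B.
        ((not B iff A) iff (B or not not C)): β-rule — branch into (not B iff A), (B or not not C)  //  not (not B iff A), not (B or not not C).
          branch 2.1.1 (add (not B iff A), (B or not not C)):
            (not B iff A): β-rule — branch into not B, A  //  not not B, not A.
              branch 2.1.1.1 (add not B, A):
                (B or not not C): β-rule — branch into B  //  not not C.
                  branch 2.1.1.1.1 (add B):
                    × closes — contains both B and not B.
                  branch 2.1.1.1.2 (add not not C):
                    not not C: drop double negation, giving C.
                    ○ open, literals {A=T, B=F, C=T}.
              branch 2.1.1.2 (add not not B, not A):
                × closes — contains both B and not B.
          branch 2.1.2 (add not (not B iff A), not (B or not not C)):
            not (B or not not C): α-rule — add not B, not not not C.
            not not not C: drop double negation, giving not C.
            × closes — contains both C and not C.
      branch 2.2 (add B):
        ((not B iff A) iff (B or not not C)): β-rule — branch into (not B iff A), (B or not not C)  //  not (not B iff A), not (B or not not C).
          branch 2.2.1 (add (not B iff A), (B or not not C)):
            (not B iff A): β-rule — branch into not B, A  //  not not B, not A.
              branch 2.2.1.1 (add not B, A):
                × closes — contains both B and not B.
              branch 2.2.1.2 (add not not B, not A):
                × closes — contains both A and not A.
          branch 2.2.2 (add not (not B iff A), not (B or not not C)):
            not (B or not not C): α-rule — add not B, not not not C.
            × closes — contains both B and not B.
10 branches closed, 3 open.
Each open branch fixes some atoms; the unmentioned ones are free. Counting distinct full assignments: branch {A=T, B=T, C=F} (none free) contributes 1 new; branch {A=F, B=T, C=F} (none free) contributes 1 new; branch {A=T, B=F, C=T} (none free) contributes 1 new. Total: 3.

3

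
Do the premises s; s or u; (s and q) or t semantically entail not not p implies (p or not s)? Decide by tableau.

Initial set: {T s; T (s or u); T ((s and q) or t); F (not not p implies (p or not s))}.
F (not not p implies (p or not s)): α-rule — add T not not p, F (p or not s).
T not not p: drop double negation, giving T p.
F (p or not s): α-rule — add F p, F not s.
× closes — contains both p and not p.
All 1 branch closes.
Every branch closed, so the premises entail the conclusion.

Yes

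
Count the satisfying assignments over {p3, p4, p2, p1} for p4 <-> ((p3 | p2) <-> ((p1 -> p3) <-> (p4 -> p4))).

8

Initial set: {(p4 <-> ((p3 | p2) <-> ((p1 -> p3) <-> (p4 -> p4))))}.
(p4 <-> ((p3 | p2) <-> ((p1 -> p3) <-> (p4 -> p4)))): β-rule — branch into p4, ((p3 | p2) <-> ((p1 -> p3) <-> (p4 -> p4)))  //  ~p4, ~((p3 | p2) <-> ((p1 -> p3) <-> (p4 -> p4))).
  branch 1 (add p4, ((p3 | p2) <-> ((p1 -> p3) <-> (p4 -> p4)))):
    ((p3 | p2) <-> ((p1 -> p3) <-> (p4 -> p4))): β-rule — branch into (p3 | p2), ((p1 -> p3) <-> (p4 -> p4))  //  ~(p3 | p2), ~((p1 -> p3) <-> (p4 -> p4)).
      branch 1.1 (add (p3 | p2), ((p1 -> p3) <-> (p4 -> p4))):
        (p3 | p2): β-rule — branch into p3  //  p2.
          branch 1.1.1 (add p3):
            ((p1 -> p3) <-> (p4 -> p4)): β-rule — branch into (p1 -> p3), (p4 -> p4)  //  ~(p1 -> p3), ~(p4 -> p4).
              branch 1.1.1.1 (add (p1 -> p3), (p4 -> p4)):
                (p1 -> p3): β-rule — branch into ~p1  //  p3.
                  branch 1.1.1.1.1 (add ~p1):
                    (p4 -> p4): β-rule — branch into ~p4  //  p4.
                      branch 1.1.1.1.1.1 (add ~p4):
                        × closes — contains both p4 and ~p4.
                      branch 1.1.1.1.1.2 (add p4):
                        ○ open, literals {p1=false, p3=true, p4=true}.
                  branch 1.1.1.1.2 (add p3):
                    (p4 -> p4): β-rule — branch into ~p4  //  p4.
                      branch 1.1.1.1.2.1 (add ~p4):
                        × closes — contains both p4 and ~p4.
                      branch 1.1.1.1.2.2 (add p4):
                        ○ open, literals {p3=true, p4=true}.
              branch 1.1.1.2 (add ~(p1 -> p3), ~(p4 -> p4)):
                ~(p1 -> p3): α-rule — add p1, ~p3.
                × closes — contains both p3 and ~p3.
          branch 1.1.2 (add p2):
            ((p1 -> p3) <-> (p4 -> p4)): β-rule — branch into (p1 -> p3), (p4 -> p4)  //  ~(p1 -> p3), ~(p4 -> p4).
              branch 1.1.2.1 (add (p1 -> p3), (p4 -> p4)):
                (p1 -> p3): β-rule — branch into ~p1  //  p3.
                  branch 1.1.2.1.1 (add ~p1):
                    (p4 -> p4): β-rule — branch into ~p4  //  p4.
                      branch 1.1.2.1.1.1 (add ~p4):
                        × closes — contains both p4 and ~p4.
                      branch 1.1.2.1.1.2 (add p4):
                        ○ open, literals {p1=false, p2=true, p4=true}.
                  branch 1.1.2.1.2 (add p3):
                    (p4 -> p4): β-rule — branch into ~p4  //  p4.
                      branch 1.1.2.1.2.1 (add ~p4):
                        × closes — contains both p4 and ~p4.
                      branch 1.1.2.1.2.2 (add p4):
                        ○ open, literals {p2=true, p3=true, p4=true}.
              branch 1.1.2.2 (add ~(p1 -> p3), ~(p4 -> p4)):
                ~(p1 -> p3): α-rule — add p1, ~p3.
                ~(p4 -> p4): α-rule — add p4, ~p4.
                × closes — contains both p4 and ~p4.
      branch 1.2 (add ~(p3 | p2), ~((p1 -> p3) <-> (p4 -> p4))):
        ~(p3 | p2): α-rule — add ~p3, ~p2.
        ~((p1 -> p3) <-> (p4 -> p4)): β-rule — branch into (p1 -> p3), ~(p4 -> p4)  //  ~(p1 -> p3), (p4 -> p4).
          branch 1.2.1 (add (p1 -> p3), ~(p4 -> p4)):
            ~(p4 -> p4): α-rule — add p4, ~p4.
            × closes — contains both p4 and ~p4.
          branch 1.2.2 (add ~(p1 -> p3), (p4 -> p4)):
            ~(p1 -> p3): α-rule — add p1, ~p3.
            (p4 -> p4): β-rule — branch into ~p4  //  p4.
              branch 1.2.2.1 (add ~p4):
                × closes — contains both p4 and ~p4.
              branch 1.2.2.2 (add p4):
                ○ open, literals {p1=true, p2=false, p3=false, p4=true}.
  branch 2 (add ~p4, ~((p3 | p2) <-> ((p1 -> p3) <-> (p4 -> p4)))):
    ~((p3 | p2) <-> ((p1 -> p3) <-> (p4 -> p4))): β-rule — branch into (p3 | p2), ~((p1 -> p3) <-> (p4 -> p4))  //  ~(p3 | p2), ((p1 -> p3) <-> (p4 -> p4)).
      branch 2.1 (add (p3 | p2), ~((p1 -> p3) <-> (p4 -> p4))):
        (p3 | p2): β-rule — branch into p3  //  p2.
          branch 2.1.1 (add p3):
            ~((p1 -> p3) <-> (p4 -> p4)): β-rule — branch into (p1 -> p3), ~(p4 -> p4)  //  ~(p1 -> p3), (p4 -> p4).
              branch 2.1.1.1 (add (p1 -> p3), ~(p4 -> p4)):
                ~(p4 -> p4): α-rule — add p4, ~p4.
                × closes — contains both p4 and ~p4.
              branch 2.1.1.2 (add ~(p1 -> p3), (p4 -> p4)):
                ~(p1 -> p3): α-rule — add p1, ~p3.
                × closes — contains both p3 and ~p3.
          branch 2.1.2 (add p2):
            ~((p1 -> p3) <-> (p4 -> p4)): β-rule — branch into (p1 -> p3), ~(p4 -> p4)  //  ~(p1 -> p3), (p4 -> p4).
              branch 2.1.2.1 (add (p1 -> p3), ~(p4 -> p4)):
                ~(p4 -> p4): α-rule — add p4, ~p4.
                × closes — contains both p4 and ~p4.
              branch 2.1.2.2 (add ~(p1 -> p3), (p4 -> p4)):
                ~(p1 -> p3): α-rule — add p1, ~p3.
                (p4 -> p4): β-rule — branch into ~p4  //  p4.
                  branch 2.1.2.2.1 (add ~p4):
                    ○ open, literals {p1=true, p2=true, p3=false, p4=false}.
                  branch 2.1.2.2.2 (add p4):
                    × closes — contains both p4 and ~p4.
      branch 2.2 (add ~(p3 | p2), ((p1 -> p3) <-> (p4 -> p4))):
        ~(p3 | p2): α-rule — add ~p3, ~p2.
        ((p1 -> p3) <-> (p4 -> p4)): β-rule — branch into (p1 -> p3), (p4 -> p4)  //  ~(p1 -> p3), ~(p4 -> p4).
          branch 2.2.1 (add (p1 -> p3), (p4 -> p4)):
            (p1 -> p3): β-rule — branch into ~p1  //  p3.
              branch 2.2.1.1 (add ~p1):
                (p4 -> p4): β-rule — branch into ~p4  //  p4.
                  branch 2.2.1.1.1 (add ~p4):
                    ○ open, literals {p1=false, p2=false, p3=false, p4=false}.
                  branch 2.2.1.1.2 (add p4):
                    × closes — contains both p4 and ~p4.
              branch 2.2.1.2 (add p3):
                × closes — contains both p3 and ~p3.
          branch 2.2.2 (add ~(p1 -> p3), ~(p4 -> p4)):
            ~(p1 -> p3): α-rule — add p1, ~p3.
            ~(p4 -> p4): α-rule — add p4, ~p4.
            × closes — contains both p4 and ~p4.
15 branches closed, 7 open.
Each open branch fixes some atoms; the unmentioned ones are free. Counting distinct full assignments: branch {p1=false, p3=true, p4=true} (p2) contributes 2 new; branch {p3=true, p4=true} (p2, p1) contributes 2 new; branch {p1=false, p2=true, p4=true} (p3) contributes 1 new; branch {p2=true, p3=true, p4=true} (p1) contributes 0 new; branch {p1=true, p2=false, p3=false, p4=true} (none free) contributes 1 new; branch {p1=true, p2=true, p3=false, p4=false} (none free) contributes 1 new; branch {p1=false, p2=false, p3=false, p4=false} (none free) contributes 1 new. Total: 8.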